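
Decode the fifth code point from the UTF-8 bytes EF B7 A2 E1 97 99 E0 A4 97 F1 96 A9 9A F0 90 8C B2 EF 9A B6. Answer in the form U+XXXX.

Offset 0: leading byte 0xEF = 11101111 → 3-byte char #1 = EF B7 A2.
Offset 3: leading byte 0xE1 = 11100001 → 3-byte char #2 = E1 97 99.
Offset 6: leading byte 0xE0 = 11100000 → 3-byte char #3 = E0 A4 97.
Offset 9: leading byte 0xF1 = 11110001 → 4-byte char #4 = F1 96 A9 9A.
Offset 13: leading byte 0xF0 = 11110000 → 4-byte char #5 = F0 90 8C B2.
Leading byte 0xF0 = 11110000 matches 11110xxx → 4-byte sequence.
Byte 1: 0xF0 = 11110000, payload 000 (3 bits).
Byte 2: 0x90 = 10010000 (10xxxxxx ✓), payload 010000.
Byte 3: 0x8C = 10001100 (10xxxxxx ✓), payload 001100.
Byte 4: 0xB2 = 10110010 (10xxxxxx ✓), payload 110010.
Concatenate: 000010000001100110010 = 0x10332 (21 bits → U+10332).

U+10332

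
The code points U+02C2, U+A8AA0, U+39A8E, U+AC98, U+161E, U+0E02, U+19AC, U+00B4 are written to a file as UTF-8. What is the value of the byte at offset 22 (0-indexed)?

U+02C2 → 2-byte form CB 82 at offsets 0–1.
U+A8AA0 → 4-byte form F2 A8 AA A0 at offsets 2–5.
U+39A8E → 4-byte form F0 B9 AA 8E at offsets 6–9.
U+AC98 → 3-byte form EA B2 98 at offsets 10–12.
U+161E → 3-byte form E1 98 9E at offsets 13–15.
U+0E02 → 3-byte form E0 B8 82 at offsets 16–18.
U+19AC → 3-byte form E1 A6 AC at offsets 19–21.
U+00B4 → 2-byte form C2 B4 at offsets 22–23.
Offset 22 falls in char 8's range; it's byte 1 of C2 B4 = 0xC2.

0xC2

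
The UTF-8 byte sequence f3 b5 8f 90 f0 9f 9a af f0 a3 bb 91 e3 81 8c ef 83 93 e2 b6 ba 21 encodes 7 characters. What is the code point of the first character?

U+F53D0

Offset 0: leading byte 0xF3 = 11110011 → 4-byte char #1 = F3 B5 8F 90.
Leading byte 0xF3 = 11110011 matches 11110xxx → 4-byte sequence.
Byte 1: 0xF3 = 11110011, payload 011 (3 bits).
Byte 2: 0xB5 = 10110101 (10xxxxxx ✓), payload 110101.
Byte 3: 0x8F = 10001111 (10xxxxxx ✓), payload 001111.
Byte 4: 0x90 = 10010000 (10xxxxxx ✓), payload 010000.
Concatenate: 011110101001111010000 = 0xF53D0 (21 bits → U+F53D0).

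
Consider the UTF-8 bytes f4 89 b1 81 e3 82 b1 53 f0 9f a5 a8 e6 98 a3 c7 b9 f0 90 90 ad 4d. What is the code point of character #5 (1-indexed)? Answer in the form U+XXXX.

Offset 0: leading byte 0xF4 = 11110100 → 4-byte char #1 = F4 89 B1 81.
Offset 4: leading byte 0xE3 = 11100011 → 3-byte char #2 = E3 82 B1.
Offset 7: leading byte 0x53 = 01010011 → 1-byte char #3 = 53.
Offset 8: leading byte 0xF0 = 11110000 → 4-byte char #4 = F0 9F A5 A8.
Offset 12: leading byte 0xE6 = 11100110 → 3-byte char #5 = E6 98 A3.
Leading byte 0xE6 = 11100110 matches 1110xxxx → 3-byte sequence.
Byte 1: 0xE6 = 11100110, payload 0110 (4 bits).
Byte 2: 0x98 = 10011000 (10xxxxxx ✓), payload 011000.
Byte 3: 0xA3 = 10100011 (10xxxxxx ✓), payload 100011.
Concatenate: 0110011000100011 = 0x6623 (16 bits → U+6623).

U+6623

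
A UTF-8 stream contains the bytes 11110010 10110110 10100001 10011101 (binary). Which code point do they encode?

U+B685D

Leading byte 0xF2 = 11110010 matches 11110xxx → 4-byte sequence.
Byte 1: 0xF2 = 11110010, payload 010 (3 bits).
Byte 2: 0xB6 = 10110110 (10xxxxxx ✓), payload 110110.
Byte 3: 0xA1 = 10100001 (10xxxxxx ✓), payload 100001.
Byte 4: 0x9D = 10011101 (10xxxxxx ✓), payload 011101.
Concatenate: 010110110100001011101 = 0xB685D (21 bits → U+B685D).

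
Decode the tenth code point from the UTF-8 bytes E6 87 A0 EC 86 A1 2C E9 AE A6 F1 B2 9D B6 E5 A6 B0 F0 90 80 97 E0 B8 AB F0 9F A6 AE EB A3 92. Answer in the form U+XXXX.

Offset 0: leading byte 0xE6 = 11100110 → 3-byte char #1 = E6 87 A0.
Offset 3: leading byte 0xEC = 11101100 → 3-byte char #2 = EC 86 A1.
Offset 6: leading byte 0x2C = 00101100 → 1-byte char #3 = 2C.
Offset 7: leading byte 0xE9 = 11101001 → 3-byte char #4 = E9 AE A6.
Offset 10: leading byte 0xF1 = 11110001 → 4-byte char #5 = F1 B2 9D B6.
Offset 14: leading byte 0xE5 = 11100101 → 3-byte char #6 = E5 A6 B0.
Offset 17: leading byte 0xF0 = 11110000 → 4-byte char #7 = F0 90 80 97.
Offset 21: leading byte 0xE0 = 11100000 → 3-byte char #8 = E0 B8 AB.
Offset 24: leading byte 0xF0 = 11110000 → 4-byte char #9 = F0 9F A6 AE.
Offset 28: leading byte 0xEB = 11101011 → 3-byte char #10 = EB A3 92.
Leading byte 0xEB = 11101011 matches 1110xxxx → 3-byte sequence.
Byte 1: 0xEB = 11101011, payload 1011 (4 bits).
Byte 2: 0xA3 = 10100011 (10xxxxxx ✓), payload 100011.
Byte 3: 0x92 = 10010010 (10xxxxxx ✓), payload 010010.
Concatenate: 1011100011010010 = 0xB8D2 (16 bits → U+B8D2).

U+B8D2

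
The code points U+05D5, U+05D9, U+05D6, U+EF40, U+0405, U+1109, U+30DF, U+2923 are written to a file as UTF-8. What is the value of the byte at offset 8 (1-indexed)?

0xBD

1-indexed offset 8 is 0-indexed offset 7.
U+05D5 → 2-byte form D7 95 at offsets 0–1.
U+05D9 → 2-byte form D7 99 at offsets 2–3.
U+05D6 → 2-byte form D7 96 at offsets 4–5.
U+EF40 → 3-byte form EE BD 80 at offsets 6–8.
Offset 7 falls in char 4's range; it's byte 2 of EE BD 80 = 0xBD.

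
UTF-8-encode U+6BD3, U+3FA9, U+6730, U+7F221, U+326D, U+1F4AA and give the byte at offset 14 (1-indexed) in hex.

1-indexed offset 14 is 0-indexed offset 13.
U+6BD3 → 3-byte form E6 AF 93 at offsets 0–2.
U+3FA9 → 3-byte form E3 BE A9 at offsets 3–5.
U+6730 → 3-byte form E6 9C B0 at offsets 6–8.
U+7F221 → 4-byte form F1 BF 88 A1 at offsets 9–12.
U+326D → 3-byte form E3 89 AD at offsets 13–15.
Offset 13 falls in char 5's range; it's byte 1 of E3 89 AD = 0xE3.

0xE3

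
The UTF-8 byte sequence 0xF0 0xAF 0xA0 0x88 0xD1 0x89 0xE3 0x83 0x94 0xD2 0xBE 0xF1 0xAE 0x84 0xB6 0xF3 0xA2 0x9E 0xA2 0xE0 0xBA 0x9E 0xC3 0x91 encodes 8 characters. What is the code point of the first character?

U+2F808

Offset 0: leading byte 0xF0 = 11110000 → 4-byte char #1 = F0 AF A0 88.
Leading byte 0xF0 = 11110000 matches 11110xxx → 4-byte sequence.
Byte 1: 0xF0 = 11110000, payload 000 (3 bits).
Byte 2: 0xAF = 10101111 (10xxxxxx ✓), payload 101111.
Byte 3: 0xA0 = 10100000 (10xxxxxx ✓), payload 100000.
Byte 4: 0x88 = 10001000 (10xxxxxx ✓), payload 001000.
Concatenate: 000101111100000001000 = 0x2F808 (21 bits → U+2F808).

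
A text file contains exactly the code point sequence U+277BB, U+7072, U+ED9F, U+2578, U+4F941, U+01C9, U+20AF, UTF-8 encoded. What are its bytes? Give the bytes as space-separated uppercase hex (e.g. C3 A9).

F0 A7 9E BB E7 81 B2 EE B6 9F E2 95 B8 F1 8F A5 81 C7 89 E2 82 AF

U+277BB: 4-byte form → F0 A7 9E BB.
U+7072: 3-byte form → E7 81 B2.
U+ED9F: 3-byte form → EE B6 9F.
U+2578: 3-byte form → E2 95 B8.
U+4F941: 4-byte form → F1 8F A5 81.
U+01C9: 2-byte form → C7 89.
U+20AF: 3-byte form → E2 82 AF.
Concatenated (22 bytes): F0 A7 9E BB E7 81 B2 EE B6 9F E2 95 B8 F1 8F A5 81 C7 89 E2 82 AF.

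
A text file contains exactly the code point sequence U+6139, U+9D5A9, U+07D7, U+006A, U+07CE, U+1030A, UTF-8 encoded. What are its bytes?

E6 84 B9 F2 9D 96 A9 DF 97 6A DF 8E F0 90 8C 8A

U+6139: 3-byte form → E6 84 B9.
U+9D5A9: 4-byte form → F2 9D 96 A9.
U+07D7: 2-byte form → DF 97.
U+006A: 1-byte form → 6A.
U+07CE: 2-byte form → DF 8E.
U+1030A: 4-byte form → F0 90 8C 8A.
Concatenated (16 bytes): E6 84 B9 F2 9D 96 A9 DF 97 6A DF 8E F0 90 8C 8A.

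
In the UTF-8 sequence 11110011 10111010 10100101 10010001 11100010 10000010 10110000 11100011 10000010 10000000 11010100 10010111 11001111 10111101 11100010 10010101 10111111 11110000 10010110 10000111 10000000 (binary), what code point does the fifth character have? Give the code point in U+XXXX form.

Offset 0: leading byte 0xF3 = 11110011 → 4-byte char #1 = F3 BA A5 91.
Offset 4: leading byte 0xE2 = 11100010 → 3-byte char #2 = E2 82 B0.
Offset 7: leading byte 0xE3 = 11100011 → 3-byte char #3 = E3 82 80.
Offset 10: leading byte 0xD4 = 11010100 → 2-byte char #4 = D4 97.
Offset 12: leading byte 0xCF = 11001111 → 2-byte char #5 = CF BD.
Leading byte 0xCF = 11001111 matches 110xxxxx → 2-byte sequence.
Byte 1: 0xCF = 11001111, payload 01111 (5 bits).
Byte 2: 0xBD = 10111101 (10xxxxxx ✓), payload 111101.
Concatenate: 01111111101 = 0x3FD (11 bits → U+03FD).

U+03FD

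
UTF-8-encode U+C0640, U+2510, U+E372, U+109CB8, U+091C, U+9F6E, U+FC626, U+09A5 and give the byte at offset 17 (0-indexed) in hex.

0xE9

U+C0640 → 4-byte form F3 80 99 80 at offsets 0–3.
U+2510 → 3-byte form E2 94 90 at offsets 4–6.
U+E372 → 3-byte form EE 8D B2 at offsets 7–9.
U+109CB8 → 4-byte form F4 89 B2 B8 at offsets 10–13.
U+091C → 3-byte form E0 A4 9C at offsets 14–16.
U+9F6E → 3-byte form E9 BD AE at offsets 17–19.
Offset 17 falls in char 6's range; it's byte 1 of E9 BD AE = 0xE9.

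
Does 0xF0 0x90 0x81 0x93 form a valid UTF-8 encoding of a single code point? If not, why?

Leading byte 0xF0 = 11110000 → 4-byte form.
Continuation bytes 0x90=10010000, 0x81=10000001, 0x93=10010011 all match 10xxxxxx.
Decoded value 0x10053 is ≥ 0x10000 (shortest form) and not a surrogate.

valid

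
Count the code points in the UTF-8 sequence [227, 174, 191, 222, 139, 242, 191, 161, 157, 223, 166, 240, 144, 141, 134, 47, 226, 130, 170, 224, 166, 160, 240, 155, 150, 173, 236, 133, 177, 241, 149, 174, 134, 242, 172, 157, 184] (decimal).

12

Byte at offset 0: 0xE3 = 11100011 → 3-byte char (#1). Advance 3.
Byte at offset 3: 0xDE = 11011110 → 2-byte char (#2). Advance 2.
Byte at offset 5: 0xF2 = 11110010 → 4-byte char (#3). Advance 4.
Byte at offset 9: 0xDF = 11011111 → 2-byte char (#4). Advance 2.
Byte at offset 11: 0xF0 = 11110000 → 4-byte char (#5). Advance 4.
Byte at offset 15: 0x2F = 00101111 → 1-byte char (#6). Advance 1.
Byte at offset 16: 0xE2 = 11100010 → 3-byte char (#7). Advance 3.
Byte at offset 19: 0xE0 = 11100000 → 3-byte char (#8). Advance 3.
Byte at offset 22: 0xF0 = 11110000 → 4-byte char (#9). Advance 4.
Byte at offset 26: 0xEC = 11101100 → 3-byte char (#10). Advance 3.
Byte at offset 29: 0xF1 = 11110001 → 4-byte char (#11). Advance 4.
Byte at offset 33: 0xF2 = 11110010 → 4-byte char (#12). Advance 4.
Reached end at offset 37 after 12 code points.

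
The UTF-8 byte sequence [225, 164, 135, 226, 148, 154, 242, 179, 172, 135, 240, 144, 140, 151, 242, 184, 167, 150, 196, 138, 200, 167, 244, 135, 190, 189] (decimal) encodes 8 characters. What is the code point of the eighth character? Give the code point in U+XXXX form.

U+107FBD

Offset 0: leading byte 0xE1 = 11100001 → 3-byte char #1 = E1 A4 87.
Offset 3: leading byte 0xE2 = 11100010 → 3-byte char #2 = E2 94 9A.
Offset 6: leading byte 0xF2 = 11110010 → 4-byte char #3 = F2 B3 AC 87.
Offset 10: leading byte 0xF0 = 11110000 → 4-byte char #4 = F0 90 8C 97.
Offset 14: leading byte 0xF2 = 11110010 → 4-byte char #5 = F2 B8 A7 96.
Offset 18: leading byte 0xC4 = 11000100 → 2-byte char #6 = C4 8A.
Offset 20: leading byte 0xC8 = 11001000 → 2-byte char #7 = C8 A7.
Offset 22: leading byte 0xF4 = 11110100 → 4-byte char #8 = F4 87 BE BD.
Leading byte 0xF4 = 11110100 matches 11110xxx → 4-byte sequence.
Byte 1: 0xF4 = 11110100, payload 100 (3 bits).
Byte 2: 0x87 = 10000111 (10xxxxxx ✓), payload 000111.
Byte 3: 0xBE = 10111110 (10xxxxxx ✓), payload 111110.
Byte 4: 0xBD = 10111101 (10xxxxxx ✓), payload 111101.
Concatenate: 100000111111110111101 = 0x107FBD (21 bits → U+107FBD).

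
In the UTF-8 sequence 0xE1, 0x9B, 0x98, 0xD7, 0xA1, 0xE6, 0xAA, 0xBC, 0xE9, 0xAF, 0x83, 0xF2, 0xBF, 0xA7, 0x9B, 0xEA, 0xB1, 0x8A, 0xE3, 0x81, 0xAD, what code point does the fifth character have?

U+BF9DB

Offset 0: leading byte 0xE1 = 11100001 → 3-byte char #1 = E1 9B 98.
Offset 3: leading byte 0xD7 = 11010111 → 2-byte char #2 = D7 A1.
Offset 5: leading byte 0xE6 = 11100110 → 3-byte char #3 = E6 AA BC.
Offset 8: leading byte 0xE9 = 11101001 → 3-byte char #4 = E9 AF 83.
Offset 11: leading byte 0xF2 = 11110010 → 4-byte char #5 = F2 BF A7 9B.
Leading byte 0xF2 = 11110010 matches 11110xxx → 4-byte sequence.
Byte 1: 0xF2 = 11110010, payload 010 (3 bits).
Byte 2: 0xBF = 10111111 (10xxxxxx ✓), payload 111111.
Byte 3: 0xA7 = 10100111 (10xxxxxx ✓), payload 100111.
Byte 4: 0x9B = 10011011 (10xxxxxx ✓), payload 011011.
Concatenate: 010111111100111011011 = 0xBF9DB (21 bits → U+BF9DB).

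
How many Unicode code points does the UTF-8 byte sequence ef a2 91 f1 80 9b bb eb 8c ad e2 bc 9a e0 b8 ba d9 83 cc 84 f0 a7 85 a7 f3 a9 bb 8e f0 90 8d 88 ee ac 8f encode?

11

Byte at offset 0: 0xEF = 11101111 → 3-byte char (#1). Advance 3.
Byte at offset 3: 0xF1 = 11110001 → 4-byte char (#2). Advance 4.
Byte at offset 7: 0xEB = 11101011 → 3-byte char (#3). Advance 3.
Byte at offset 10: 0xE2 = 11100010 → 3-byte char (#4). Advance 3.
Byte at offset 13: 0xE0 = 11100000 → 3-byte char (#5). Advance 3.
Byte at offset 16: 0xD9 = 11011001 → 2-byte char (#6). Advance 2.
Byte at offset 18: 0xCC = 11001100 → 2-byte char (#7). Advance 2.
Byte at offset 20: 0xF0 = 11110000 → 4-byte char (#8). Advance 4.
Byte at offset 24: 0xF3 = 11110011 → 4-byte char (#9). Advance 4.
Byte at offset 28: 0xF0 = 11110000 → 4-byte char (#10). Advance 4.
Byte at offset 32: 0xEE = 11101110 → 3-byte char (#11). Advance 3.
Reached end at offset 35 after 11 code points.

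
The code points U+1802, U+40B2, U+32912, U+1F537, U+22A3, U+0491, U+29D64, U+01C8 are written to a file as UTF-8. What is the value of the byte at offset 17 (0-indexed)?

0xD2

U+1802 → 3-byte form E1 A0 82 at offsets 0–2.
U+40B2 → 3-byte form E4 82 B2 at offsets 3–5.
U+32912 → 4-byte form F0 B2 A4 92 at offsets 6–9.
U+1F537 → 4-byte form F0 9F 94 B7 at offsets 10–13.
U+22A3 → 3-byte form E2 8A A3 at offsets 14–16.
U+0491 → 2-byte form D2 91 at offsets 17–18.
Offset 17 falls in char 6's range; it's byte 1 of D2 91 = 0xD2.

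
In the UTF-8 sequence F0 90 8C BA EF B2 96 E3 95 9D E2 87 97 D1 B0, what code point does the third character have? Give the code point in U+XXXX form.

Offset 0: leading byte 0xF0 = 11110000 → 4-byte char #1 = F0 90 8C BA.
Offset 4: leading byte 0xEF = 11101111 → 3-byte char #2 = EF B2 96.
Offset 7: leading byte 0xE3 = 11100011 → 3-byte char #3 = E3 95 9D.
Leading byte 0xE3 = 11100011 matches 1110xxxx → 3-byte sequence.
Byte 1: 0xE3 = 11100011, payload 0011 (4 bits).
Byte 2: 0x95 = 10010101 (10xxxxxx ✓), payload 010101.
Byte 3: 0x9D = 10011101 (10xxxxxx ✓), payload 011101.
Concatenate: 0011010101011101 = 0x355D (16 bits → U+355D).

U+355D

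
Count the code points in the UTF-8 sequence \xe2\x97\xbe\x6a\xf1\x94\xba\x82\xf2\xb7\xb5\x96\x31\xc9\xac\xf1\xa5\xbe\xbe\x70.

8

Byte at offset 0: 0xE2 = 11100010 → 3-byte char (#1). Advance 3.
Byte at offset 3: 0x6A = 01101010 → 1-byte char (#2). Advance 1.
Byte at offset 4: 0xF1 = 11110001 → 4-byte char (#3). Advance 4.
Byte at offset 8: 0xF2 = 11110010 → 4-byte char (#4). Advance 4.
Byte at offset 12: 0x31 = 00110001 → 1-byte char (#5). Advance 1.
Byte at offset 13: 0xC9 = 11001001 → 2-byte char (#6). Advance 2.
Byte at offset 15: 0xF1 = 11110001 → 4-byte char (#7). Advance 4.
Byte at offset 19: 0x70 = 01110000 → 1-byte char (#8). Advance 1.
Reached end at offset 20 after 8 code points.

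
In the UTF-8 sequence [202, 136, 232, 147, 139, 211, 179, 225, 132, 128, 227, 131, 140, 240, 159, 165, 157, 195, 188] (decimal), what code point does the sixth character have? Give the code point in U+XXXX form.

Offset 0: leading byte 0xCA = 11001010 → 2-byte char #1 = CA 88.
Offset 2: leading byte 0xE8 = 11101000 → 3-byte char #2 = E8 93 8B.
Offset 5: leading byte 0xD3 = 11010011 → 2-byte char #3 = D3 B3.
Offset 7: leading byte 0xE1 = 11100001 → 3-byte char #4 = E1 84 80.
Offset 10: leading byte 0xE3 = 11100011 → 3-byte char #5 = E3 83 8C.
Offset 13: leading byte 0xF0 = 11110000 → 4-byte char #6 = F0 9F A5 9D.
Leading byte 0xF0 = 11110000 matches 11110xxx → 4-byte sequence.
Byte 1: 0xF0 = 11110000, payload 000 (3 bits).
Byte 2: 0x9F = 10011111 (10xxxxxx ✓), payload 011111.
Byte 3: 0xA5 = 10100101 (10xxxxxx ✓), payload 100101.
Byte 4: 0x9D = 10011101 (10xxxxxx ✓), payload 011101.
Concatenate: 000011111100101011101 = 0x1F95D (21 bits → U+1F95D).

U+1F95D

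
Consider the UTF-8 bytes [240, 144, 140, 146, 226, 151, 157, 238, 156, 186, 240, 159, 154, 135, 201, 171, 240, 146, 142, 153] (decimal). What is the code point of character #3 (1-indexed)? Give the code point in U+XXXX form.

Offset 0: leading byte 0xF0 = 11110000 → 4-byte char #1 = F0 90 8C 92.
Offset 4: leading byte 0xE2 = 11100010 → 3-byte char #2 = E2 97 9D.
Offset 7: leading byte 0xEE = 11101110 → 3-byte char #3 = EE 9C BA.
Leading byte 0xEE = 11101110 matches 1110xxxx → 3-byte sequence.
Byte 1: 0xEE = 11101110, payload 1110 (4 bits).
Byte 2: 0x9C = 10011100 (10xxxxxx ✓), payload 011100.
Byte 3: 0xBA = 10111010 (10xxxxxx ✓), payload 111010.
Concatenate: 1110011100111010 = 0xE73A (16 bits → U+E73A).

U+E73A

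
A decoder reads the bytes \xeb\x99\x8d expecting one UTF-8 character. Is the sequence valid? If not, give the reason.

valid

Leading byte 0xEB = 11101011 → 3-byte form.
Continuation bytes 0x99=10011001, 0x8D=10001101 all match 10xxxxxx.
Decoded value 0xB64D is ≥ 0x800 (shortest form) and not a surrogate.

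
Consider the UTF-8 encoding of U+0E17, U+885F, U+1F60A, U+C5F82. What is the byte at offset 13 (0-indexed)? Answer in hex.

U+0E17 → 3-byte form E0 B8 97 at offsets 0–2.
U+885F → 3-byte form E8 A1 9F at offsets 3–5.
U+1F60A → 4-byte form F0 9F 98 8A at offsets 6–9.
U+C5F82 → 4-byte form F3 85 BE 82 at offsets 10–13.
Offset 13 falls in char 4's range; it's byte 4 of F3 85 BE 82 = 0x82.

0x82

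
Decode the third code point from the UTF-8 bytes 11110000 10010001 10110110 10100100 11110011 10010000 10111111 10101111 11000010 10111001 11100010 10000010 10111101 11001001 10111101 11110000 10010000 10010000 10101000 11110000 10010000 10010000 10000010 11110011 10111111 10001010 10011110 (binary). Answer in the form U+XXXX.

Offset 0: leading byte 0xF0 = 11110000 → 4-byte char #1 = F0 91 B6 A4.
Offset 4: leading byte 0xF3 = 11110011 → 4-byte char #2 = F3 90 BF AF.
Offset 8: leading byte 0xC2 = 11000010 → 2-byte char #3 = C2 B9.
Leading byte 0xC2 = 11000010 matches 110xxxxx → 2-byte sequence.
Byte 1: 0xC2 = 11000010, payload 00010 (5 bits).
Byte 2: 0xB9 = 10111001 (10xxxxxx ✓), payload 111001.
Concatenate: 00010111001 = 0xB9 (11 bits → U+00B9).

U+00B9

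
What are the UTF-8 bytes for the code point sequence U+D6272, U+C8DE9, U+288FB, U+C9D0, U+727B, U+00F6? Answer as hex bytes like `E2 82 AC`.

U+D6272: 4-byte form → F3 96 89 B2.
U+C8DE9: 4-byte form → F3 88 B7 A9.
U+288FB: 4-byte form → F0 A8 A3 BB.
U+C9D0: 3-byte form → EC A7 90.
U+727B: 3-byte form → E7 89 BB.
U+00F6: 2-byte form → C3 B6.
Concatenated (20 bytes): F3 96 89 B2 F3 88 B7 A9 F0 A8 A3 BB EC A7 90 E7 89 BB C3 B6.

F3 96 89 B2 F3 88 B7 A9 F0 A8 A3 BB EC A7 90 E7 89 BB C3 B6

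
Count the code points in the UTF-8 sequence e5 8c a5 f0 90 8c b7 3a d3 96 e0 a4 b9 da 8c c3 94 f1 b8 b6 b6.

8

Byte at offset 0: 0xE5 = 11100101 → 3-byte char (#1). Advance 3.
Byte at offset 3: 0xF0 = 11110000 → 4-byte char (#2). Advance 4.
Byte at offset 7: 0x3A = 00111010 → 1-byte char (#3). Advance 1.
Byte at offset 8: 0xD3 = 11010011 → 2-byte char (#4). Advance 2.
Byte at offset 10: 0xE0 = 11100000 → 3-byte char (#5). Advance 3.
Byte at offset 13: 0xDA = 11011010 → 2-byte char (#6). Advance 2.
Byte at offset 15: 0xC3 = 11000011 → 2-byte char (#7). Advance 2.
Byte at offset 17: 0xF1 = 11110001 → 4-byte char (#8). Advance 4.
Reached end at offset 21 after 8 code points.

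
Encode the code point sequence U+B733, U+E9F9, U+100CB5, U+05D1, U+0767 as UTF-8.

U+B733: 3-byte form → EB 9C B3.
U+E9F9: 3-byte form → EE A7 B9.
U+100CB5: 4-byte form → F4 80 B2 B5.
U+05D1: 2-byte form → D7 91.
U+0767: 2-byte form → DD A7.
Concatenated (14 bytes): EB 9C B3 EE A7 B9 F4 80 B2 B5 D7 91 DD A7.

EB 9C B3 EE A7 B9 F4 80 B2 B5 D7 91 DD A7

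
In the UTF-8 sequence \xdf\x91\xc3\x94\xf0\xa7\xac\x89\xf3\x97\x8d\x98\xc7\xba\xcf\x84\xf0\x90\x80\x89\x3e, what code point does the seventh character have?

Offset 0: leading byte 0xDF = 11011111 → 2-byte char #1 = DF 91.
Offset 2: leading byte 0xC3 = 11000011 → 2-byte char #2 = C3 94.
Offset 4: leading byte 0xF0 = 11110000 → 4-byte char #3 = F0 A7 AC 89.
Offset 8: leading byte 0xF3 = 11110011 → 4-byte char #4 = F3 97 8D 98.
Offset 12: leading byte 0xC7 = 11000111 → 2-byte char #5 = C7 BA.
Offset 14: leading byte 0xCF = 11001111 → 2-byte char #6 = CF 84.
Offset 16: leading byte 0xF0 = 11110000 → 4-byte char #7 = F0 90 80 89.
Leading byte 0xF0 = 11110000 matches 11110xxx → 4-byte sequence.
Byte 1: 0xF0 = 11110000, payload 000 (3 bits).
Byte 2: 0x90 = 10010000 (10xxxxxx ✓), payload 010000.
Byte 3: 0x80 = 10000000 (10xxxxxx ✓), payload 000000.
Byte 4: 0x89 = 10001001 (10xxxxxx ✓), payload 001001.
Concatenate: 000010000000000001001 = 0x10009 (21 bits → U+10009).

U+10009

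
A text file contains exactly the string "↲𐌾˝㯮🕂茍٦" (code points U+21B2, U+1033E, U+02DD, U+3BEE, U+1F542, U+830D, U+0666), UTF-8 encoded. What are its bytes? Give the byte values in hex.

U+21B2: 3-byte form → E2 86 B2.
U+1033E: 4-byte form → F0 90 8C BE.
U+02DD: 2-byte form → CB 9D.
U+3BEE: 3-byte form → E3 AF AE.
U+1F542: 4-byte form → F0 9F 95 82.
U+830D: 3-byte form → E8 8C 8D.
U+0666: 2-byte form → D9 A6.
Concatenated (21 bytes): E2 86 B2 F0 90 8C BE CB 9D E3 AF AE F0 9F 95 82 E8 8C 8D D9 A6.

E2 86 B2 F0 90 8C BE CB 9D E3 AF AE F0 9F 95 82 E8 8C 8D D9 A6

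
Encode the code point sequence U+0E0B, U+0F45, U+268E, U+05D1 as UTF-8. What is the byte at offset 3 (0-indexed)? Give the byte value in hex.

U+0E0B → 3-byte form E0 B8 8B at offsets 0–2.
U+0F45 → 3-byte form E0 BD 85 at offsets 3–5.
Offset 3 falls in char 2's range; it's byte 1 of E0 BD 85 = 0xE0.

0xE0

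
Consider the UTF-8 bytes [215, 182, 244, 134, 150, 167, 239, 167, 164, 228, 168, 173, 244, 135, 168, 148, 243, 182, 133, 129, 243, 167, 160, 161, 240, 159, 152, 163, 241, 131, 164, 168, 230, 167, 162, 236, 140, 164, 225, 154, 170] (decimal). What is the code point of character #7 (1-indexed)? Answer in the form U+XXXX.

Offset 0: leading byte 0xD7 = 11010111 → 2-byte char #1 = D7 B6.
Offset 2: leading byte 0xF4 = 11110100 → 4-byte char #2 = F4 86 96 A7.
Offset 6: leading byte 0xEF = 11101111 → 3-byte char #3 = EF A7 A4.
Offset 9: leading byte 0xE4 = 11100100 → 3-byte char #4 = E4 A8 AD.
Offset 12: leading byte 0xF4 = 11110100 → 4-byte char #5 = F4 87 A8 94.
Offset 16: leading byte 0xF3 = 11110011 → 4-byte char #6 = F3 B6 85 81.
Offset 20: leading byte 0xF3 = 11110011 → 4-byte char #7 = F3 A7 A0 A1.
Leading byte 0xF3 = 11110011 matches 11110xxx → 4-byte sequence.
Byte 1: 0xF3 = 11110011, payload 011 (3 bits).
Byte 2: 0xA7 = 10100111 (10xxxxxx ✓), payload 100111.
Byte 3: 0xA0 = 10100000 (10xxxxxx ✓), payload 100000.
Byte 4: 0xA1 = 10100001 (10xxxxxx ✓), payload 100001.
Concatenate: 011100111100000100001 = 0xE7821 (21 bits → U+E7821).

U+E7821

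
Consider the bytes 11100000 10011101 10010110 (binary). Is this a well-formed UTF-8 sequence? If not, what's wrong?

invalid (overlong encoding)

Leading byte 0xE0 = 11100000 → 3-byte form.
Continuation bytes all match 10xxxxxx. Payload decodes to 0x756.
But 0x756 < 0x800, the minimum for a 3-byte sequence — this is an overlong encoding.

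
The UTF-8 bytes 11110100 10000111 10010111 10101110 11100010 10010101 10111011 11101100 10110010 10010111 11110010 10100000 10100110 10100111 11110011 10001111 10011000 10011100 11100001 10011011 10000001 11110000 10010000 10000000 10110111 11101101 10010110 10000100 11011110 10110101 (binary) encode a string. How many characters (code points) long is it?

9

Byte at offset 0: 0xF4 = 11110100 → 4-byte char (#1). Advance 4.
Byte at offset 4: 0xE2 = 11100010 → 3-byte char (#2). Advance 3.
Byte at offset 7: 0xEC = 11101100 → 3-byte char (#3). Advance 3.
Byte at offset 10: 0xF2 = 11110010 → 4-byte char (#4). Advance 4.
Byte at offset 14: 0xF3 = 11110011 → 4-byte char (#5). Advance 4.
Byte at offset 18: 0xE1 = 11100001 → 3-byte char (#6). Advance 3.
Byte at offset 21: 0xF0 = 11110000 → 4-byte char (#7). Advance 4.
Byte at offset 25: 0xED = 11101101 → 3-byte char (#8). Advance 3.
Byte at offset 28: 0xDE = 11011110 → 2-byte char (#9). Advance 2.
Reached end at offset 30 after 9 code points.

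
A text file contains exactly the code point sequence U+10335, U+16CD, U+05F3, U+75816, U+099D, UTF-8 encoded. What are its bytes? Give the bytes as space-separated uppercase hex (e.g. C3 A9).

F0 90 8C B5 E1 9B 8D D7 B3 F1 B5 A0 96 E0 A6 9D

U+10335: 4-byte form → F0 90 8C B5.
U+16CD: 3-byte form → E1 9B 8D.
U+05F3: 2-byte form → D7 B3.
U+75816: 4-byte form → F1 B5 A0 96.
U+099D: 3-byte form → E0 A6 9D.
Concatenated (16 bytes): F0 90 8C B5 E1 9B 8D D7 B3 F1 B5 A0 96 E0 A6 9D.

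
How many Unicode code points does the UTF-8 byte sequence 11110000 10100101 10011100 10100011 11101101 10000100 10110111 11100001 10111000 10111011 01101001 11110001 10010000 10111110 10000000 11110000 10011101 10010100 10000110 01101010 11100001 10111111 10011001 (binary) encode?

Byte at offset 0: 0xF0 = 11110000 → 4-byte char (#1). Advance 4.
Byte at offset 4: 0xED = 11101101 → 3-byte char (#2). Advance 3.
Byte at offset 7: 0xE1 = 11100001 → 3-byte char (#3). Advance 3.
Byte at offset 10: 0x69 = 01101001 → 1-byte char (#4). Advance 1.
Byte at offset 11: 0xF1 = 11110001 → 4-byte char (#5). Advance 4.
Byte at offset 15: 0xF0 = 11110000 → 4-byte char (#6). Advance 4.
Byte at offset 19: 0x6A = 01101010 → 1-byte char (#7). Advance 1.
Byte at offset 20: 0xE1 = 11100001 → 3-byte char (#8). Advance 3.
Reached end at offset 23 after 8 code points.

8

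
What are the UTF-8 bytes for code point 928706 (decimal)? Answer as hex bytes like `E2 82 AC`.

F3 A2 AF 82

U+E2BC2 = 0xE2BC2 = 928706 decimal. In range U+10000–U+10FFFF → 4-byte form: 11110xxx 10xxxxxx 10xxxxxx 10xxxxxx.
Binary (21 bits): 011100010101111000010.
Split 3+6+6+6: 011 | 100010 | 101111 | 000010.
Byte 1: 11110011 = 0xF3.
Byte 2: 10100010 = 0xA2.
Byte 3: 10101111 = 0xAF.
Byte 4: 10000010 = 0x82.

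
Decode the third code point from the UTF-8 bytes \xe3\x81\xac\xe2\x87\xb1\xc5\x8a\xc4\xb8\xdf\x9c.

Offset 0: leading byte 0xE3 = 11100011 → 3-byte char #1 = E3 81 AC.
Offset 3: leading byte 0xE2 = 11100010 → 3-byte char #2 = E2 87 B1.
Offset 6: leading byte 0xC5 = 11000101 → 2-byte char #3 = C5 8A.
Leading byte 0xC5 = 11000101 matches 110xxxxx → 2-byte sequence.
Byte 1: 0xC5 = 11000101, payload 00101 (5 bits).
Byte 2: 0x8A = 10001010 (10xxxxxx ✓), payload 001010.
Concatenate: 00101001010 = 0x14A (11 bits → U+014A).

U+014A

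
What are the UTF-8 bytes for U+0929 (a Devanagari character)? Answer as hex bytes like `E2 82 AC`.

E0 A4 A9

U+0929 = 0x929 = 2345 decimal. In range U+0800–U+FFFF → 3-byte form: 1110xxxx 10xxxxxx 10xxxxxx.
Binary (16 bits): 0000100100101001.
Split 4+6+6: 0000 | 100100 | 101001.
Byte 1: 11100000 = 0xE0.
Byte 2: 10100100 = 0xA4.
Byte 3: 10101001 = 0xA9.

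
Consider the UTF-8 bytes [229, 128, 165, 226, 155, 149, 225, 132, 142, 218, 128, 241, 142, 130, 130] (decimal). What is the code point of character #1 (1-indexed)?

Offset 0: leading byte 0xE5 = 11100101 → 3-byte char #1 = E5 80 A5.
Leading byte 0xE5 = 11100101 matches 1110xxxx → 3-byte sequence.
Byte 1: 0xE5 = 11100101, payload 0101 (4 bits).
Byte 2: 0x80 = 10000000 (10xxxxxx ✓), payload 000000.
Byte 3: 0xA5 = 10100101 (10xxxxxx ✓), payload 100101.
Concatenate: 0101000000100101 = 0x5025 (16 bits → U+5025).

U+5025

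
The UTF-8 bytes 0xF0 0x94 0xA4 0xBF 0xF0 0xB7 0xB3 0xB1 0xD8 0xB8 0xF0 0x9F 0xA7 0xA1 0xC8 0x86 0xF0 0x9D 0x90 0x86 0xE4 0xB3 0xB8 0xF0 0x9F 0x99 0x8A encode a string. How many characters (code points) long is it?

8

Byte at offset 0: 0xF0 = 11110000 → 4-byte char (#1). Advance 4.
Byte at offset 4: 0xF0 = 11110000 → 4-byte char (#2). Advance 4.
Byte at offset 8: 0xD8 = 11011000 → 2-byte char (#3). Advance 2.
Byte at offset 10: 0xF0 = 11110000 → 4-byte char (#4). Advance 4.
Byte at offset 14: 0xC8 = 11001000 → 2-byte char (#5). Advance 2.
Byte at offset 16: 0xF0 = 11110000 → 4-byte char (#6). Advance 4.
Byte at offset 20: 0xE4 = 11100100 → 3-byte char (#7). Advance 3.
Byte at offset 23: 0xF0 = 11110000 → 4-byte char (#8). Advance 4.
Reached end at offset 27 after 8 code points.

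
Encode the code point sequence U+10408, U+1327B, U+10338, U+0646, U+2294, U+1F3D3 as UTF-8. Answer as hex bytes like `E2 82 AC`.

U+10408: 4-byte form → F0 90 90 88.
U+1327B: 4-byte form → F0 93 89 BB.
U+10338: 4-byte form → F0 90 8C B8.
U+0646: 2-byte form → D9 86.
U+2294: 3-byte form → E2 8A 94.
U+1F3D3: 4-byte form → F0 9F 8F 93.
Concatenated (21 bytes): F0 90 90 88 F0 93 89 BB F0 90 8C B8 D9 86 E2 8A 94 F0 9F 8F 93.

F0 90 90 88 F0 93 89 BB F0 90 8C B8 D9 86 E2 8A 94 F0 9F 8F 93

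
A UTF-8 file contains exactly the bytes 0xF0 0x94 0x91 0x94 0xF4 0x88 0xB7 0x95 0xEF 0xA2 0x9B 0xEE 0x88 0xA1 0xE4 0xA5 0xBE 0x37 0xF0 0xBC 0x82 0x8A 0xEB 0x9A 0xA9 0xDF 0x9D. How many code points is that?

9

Byte at offset 0: 0xF0 = 11110000 → 4-byte char (#1). Advance 4.
Byte at offset 4: 0xF4 = 11110100 → 4-byte char (#2). Advance 4.
Byte at offset 8: 0xEF = 11101111 → 3-byte char (#3). Advance 3.
Byte at offset 11: 0xEE = 11101110 → 3-byte char (#4). Advance 3.
Byte at offset 14: 0xE4 = 11100100 → 3-byte char (#5). Advance 3.
Byte at offset 17: 0x37 = 00110111 → 1-byte char (#6). Advance 1.
Byte at offset 18: 0xF0 = 11110000 → 4-byte char (#7). Advance 4.
Byte at offset 22: 0xEB = 11101011 → 3-byte char (#8). Advance 3.
Byte at offset 25: 0xDF = 11011111 → 2-byte char (#9). Advance 2.
Reached end at offset 27 after 9 code points.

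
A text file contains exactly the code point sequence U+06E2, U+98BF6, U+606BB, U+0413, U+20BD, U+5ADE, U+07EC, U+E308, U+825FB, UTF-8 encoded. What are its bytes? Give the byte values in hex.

U+06E2: 2-byte form → DB A2.
U+98BF6: 4-byte form → F2 98 AF B6.
U+606BB: 4-byte form → F1 A0 9A BB.
U+0413: 2-byte form → D0 93.
U+20BD: 3-byte form → E2 82 BD.
U+5ADE: 3-byte form → E5 AB 9E.
U+07EC: 2-byte form → DF AC.
U+E308: 3-byte form → EE 8C 88.
U+825FB: 4-byte form → F2 82 97 BB.
Concatenated (27 bytes): DB A2 F2 98 AF B6 F1 A0 9A BB D0 93 E2 82 BD E5 AB 9E DF AC EE 8C 88 F2 82 97 BB.

DB A2 F2 98 AF B6 F1 A0 9A BB D0 93 E2 82 BD E5 AB 9E DF AC EE 8C 88 F2 82 97 BB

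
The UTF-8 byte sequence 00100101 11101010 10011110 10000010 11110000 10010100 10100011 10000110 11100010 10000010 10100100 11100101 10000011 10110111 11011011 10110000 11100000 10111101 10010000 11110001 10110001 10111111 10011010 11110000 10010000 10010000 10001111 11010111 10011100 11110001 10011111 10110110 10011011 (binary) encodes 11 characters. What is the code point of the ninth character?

Offset 0: leading byte 0x25 = 00100101 → 1-byte char #1 = 25.
Offset 1: leading byte 0xEA = 11101010 → 3-byte char #2 = EA 9E 82.
Offset 4: leading byte 0xF0 = 11110000 → 4-byte char #3 = F0 94 A3 86.
Offset 8: leading byte 0xE2 = 11100010 → 3-byte char #4 = E2 82 A4.
Offset 11: leading byte 0xE5 = 11100101 → 3-byte char #5 = E5 83 B7.
Offset 14: leading byte 0xDB = 11011011 → 2-byte char #6 = DB B0.
Offset 16: leading byte 0xE0 = 11100000 → 3-byte char #7 = E0 BD 90.
Offset 19: leading byte 0xF1 = 11110001 → 4-byte char #8 = F1 B1 BF 9A.
Offset 23: leading byte 0xF0 = 11110000 → 4-byte char #9 = F0 90 90 8F.
Leading byte 0xF0 = 11110000 matches 11110xxx → 4-byte sequence.
Byte 1: 0xF0 = 11110000, payload 000 (3 bits).
Byte 2: 0x90 = 10010000 (10xxxxxx ✓), payload 010000.
Byte 3: 0x90 = 10010000 (10xxxxxx ✓), payload 010000.
Byte 4: 0x8F = 10001111 (10xxxxxx ✓), payload 001111.
Concatenate: 000010000010000001111 = 0x1040F (21 bits → U+1040F).

U+1040F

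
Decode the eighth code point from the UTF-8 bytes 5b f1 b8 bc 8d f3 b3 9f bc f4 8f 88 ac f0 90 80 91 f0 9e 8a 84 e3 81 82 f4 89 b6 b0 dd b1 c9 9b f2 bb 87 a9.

Offset 0: leading byte 0x5B = 01011011 → 1-byte char #1 = 5B.
Offset 1: leading byte 0xF1 = 11110001 → 4-byte char #2 = F1 B8 BC 8D.
Offset 5: leading byte 0xF3 = 11110011 → 4-byte char #3 = F3 B3 9F BC.
Offset 9: leading byte 0xF4 = 11110100 → 4-byte char #4 = F4 8F 88 AC.
Offset 13: leading byte 0xF0 = 11110000 → 4-byte char #5 = F0 90 80 91.
Offset 17: leading byte 0xF0 = 11110000 → 4-byte char #6 = F0 9E 8A 84.
Offset 21: leading byte 0xE3 = 11100011 → 3-byte char #7 = E3 81 82.
Offset 24: leading byte 0xF4 = 11110100 → 4-byte char #8 = F4 89 B6 B0.
Leading byte 0xF4 = 11110100 matches 11110xxx → 4-byte sequence.
Byte 1: 0xF4 = 11110100, payload 100 (3 bits).
Byte 2: 0x89 = 10001001 (10xxxxxx ✓), payload 001001.
Byte 3: 0xB6 = 10110110 (10xxxxxx ✓), payload 110110.
Byte 4: 0xB0 = 10110000 (10xxxxxx ✓), payload 110000.
Concatenate: 100001001110110110000 = 0x109DB0 (21 bits → U+109DB0).

U+109DB0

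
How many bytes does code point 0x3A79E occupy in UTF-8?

U+3A79E = 0x3A79E. UTF-8 uses 1 byte below 0x80, 2 below 0x800, 3 below 0x10000, 4 up to 0x10FFFF. 0x3A79E is in U+10000–U+10FFFF → 4 bytes.

4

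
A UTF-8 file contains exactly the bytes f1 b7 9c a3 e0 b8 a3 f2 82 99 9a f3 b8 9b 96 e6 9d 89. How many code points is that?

5

Byte at offset 0: 0xF1 = 11110001 → 4-byte char (#1). Advance 4.
Byte at offset 4: 0xE0 = 11100000 → 3-byte char (#2). Advance 3.
Byte at offset 7: 0xF2 = 11110010 → 4-byte char (#3). Advance 4.
Byte at offset 11: 0xF3 = 11110011 → 4-byte char (#4). Advance 4.
Byte at offset 15: 0xE6 = 11100110 → 3-byte char (#5). Advance 3.
Reached end at offset 18 after 5 code points.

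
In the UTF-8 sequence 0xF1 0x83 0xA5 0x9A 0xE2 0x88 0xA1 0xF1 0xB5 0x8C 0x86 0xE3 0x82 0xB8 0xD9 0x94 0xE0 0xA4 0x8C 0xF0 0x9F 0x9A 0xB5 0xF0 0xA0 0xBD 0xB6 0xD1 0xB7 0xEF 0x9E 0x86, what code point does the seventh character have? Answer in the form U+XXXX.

Offset 0: leading byte 0xF1 = 11110001 → 4-byte char #1 = F1 83 A5 9A.
Offset 4: leading byte 0xE2 = 11100010 → 3-byte char #2 = E2 88 A1.
Offset 7: leading byte 0xF1 = 11110001 → 4-byte char #3 = F1 B5 8C 86.
Offset 11: leading byte 0xE3 = 11100011 → 3-byte char #4 = E3 82 B8.
Offset 14: leading byte 0xD9 = 11011001 → 2-byte char #5 = D9 94.
Offset 16: leading byte 0xE0 = 11100000 → 3-byte char #6 = E0 A4 8C.
Offset 19: leading byte 0xF0 = 11110000 → 4-byte char #7 = F0 9F 9A B5.
Leading byte 0xF0 = 11110000 matches 11110xxx → 4-byte sequence.
Byte 1: 0xF0 = 11110000, payload 000 (3 bits).
Byte 2: 0x9F = 10011111 (10xxxxxx ✓), payload 011111.
Byte 3: 0x9A = 10011010 (10xxxxxx ✓), payload 011010.
Byte 4: 0xB5 = 10110101 (10xxxxxx ✓), payload 110101.
Concatenate: 000011111011010110101 = 0x1F6B5 (21 bits → U+1F6B5).

U+1F6B5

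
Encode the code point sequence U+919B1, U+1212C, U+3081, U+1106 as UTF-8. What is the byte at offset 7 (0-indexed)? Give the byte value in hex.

0xAC

U+919B1 → 4-byte form F2 91 A6 B1 at offsets 0–3.
U+1212C → 4-byte form F0 92 84 AC at offsets 4–7.
Offset 7 falls in char 2's range; it's byte 4 of F0 92 84 AC = 0xAC.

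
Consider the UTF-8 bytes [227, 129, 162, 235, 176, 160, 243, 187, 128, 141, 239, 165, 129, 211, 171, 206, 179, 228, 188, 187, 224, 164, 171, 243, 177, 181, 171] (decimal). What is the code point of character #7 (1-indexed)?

U+4F3B

Offset 0: leading byte 0xE3 = 11100011 → 3-byte char #1 = E3 81 A2.
Offset 3: leading byte 0xEB = 11101011 → 3-byte char #2 = EB B0 A0.
Offset 6: leading byte 0xF3 = 11110011 → 4-byte char #3 = F3 BB 80 8D.
Offset 10: leading byte 0xEF = 11101111 → 3-byte char #4 = EF A5 81.
Offset 13: leading byte 0xD3 = 11010011 → 2-byte char #5 = D3 AB.
Offset 15: leading byte 0xCE = 11001110 → 2-byte char #6 = CE B3.
Offset 17: leading byte 0xE4 = 11100100 → 3-byte char #7 = E4 BC BB.
Leading byte 0xE4 = 11100100 matches 1110xxxx → 3-byte sequence.
Byte 1: 0xE4 = 11100100, payload 0100 (4 bits).
Byte 2: 0xBC = 10111100 (10xxxxxx ✓), payload 111100.
Byte 3: 0xBB = 10111011 (10xxxxxx ✓), payload 111011.
Concatenate: 0100111100111011 = 0x4F3B (16 bits → U+4F3B).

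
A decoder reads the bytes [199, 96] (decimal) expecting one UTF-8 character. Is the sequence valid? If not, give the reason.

invalid (non-continuation byte where continuation expected)

Leading byte 0xC7 = 11000111 → 2-byte form.
Byte 2 is 0x60 = 01100000, which is not 10xxxxxx — expected a continuation byte.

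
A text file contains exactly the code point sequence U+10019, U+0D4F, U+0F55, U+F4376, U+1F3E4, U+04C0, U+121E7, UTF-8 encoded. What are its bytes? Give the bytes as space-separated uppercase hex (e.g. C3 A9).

F0 90 80 99 E0 B5 8F E0 BD 95 F3 B4 8D B6 F0 9F 8F A4 D3 80 F0 92 87 A7

U+10019: 4-byte form → F0 90 80 99.
U+0D4F: 3-byte form → E0 B5 8F.
U+0F55: 3-byte form → E0 BD 95.
U+F4376: 4-byte form → F3 B4 8D B6.
U+1F3E4: 4-byte form → F0 9F 8F A4.
U+04C0: 2-byte form → D3 80.
U+121E7: 4-byte form → F0 92 87 A7.
Concatenated (24 bytes): F0 90 80 99 E0 B5 8F E0 BD 95 F3 B4 8D B6 F0 9F 8F A4 D3 80 F0 92 87 A7.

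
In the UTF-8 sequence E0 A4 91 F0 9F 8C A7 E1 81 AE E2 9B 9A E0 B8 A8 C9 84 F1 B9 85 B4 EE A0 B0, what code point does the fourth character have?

U+26DA

Offset 0: leading byte 0xE0 = 11100000 → 3-byte char #1 = E0 A4 91.
Offset 3: leading byte 0xF0 = 11110000 → 4-byte char #2 = F0 9F 8C A7.
Offset 7: leading byte 0xE1 = 11100001 → 3-byte char #3 = E1 81 AE.
Offset 10: leading byte 0xE2 = 11100010 → 3-byte char #4 = E2 9B 9A.
Leading byte 0xE2 = 11100010 matches 1110xxxx → 3-byte sequence.
Byte 1: 0xE2 = 11100010, payload 0010 (4 bits).
Byte 2: 0x9B = 10011011 (10xxxxxx ✓), payload 011011.
Byte 3: 0x9A = 10011010 (10xxxxxx ✓), payload 011010.
Concatenate: 0010011011011010 = 0x26DA (16 bits → U+26DA).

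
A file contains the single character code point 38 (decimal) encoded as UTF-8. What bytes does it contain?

26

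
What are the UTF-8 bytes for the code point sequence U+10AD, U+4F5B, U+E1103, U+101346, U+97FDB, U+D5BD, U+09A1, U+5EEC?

U+10AD: 3-byte form → E1 82 AD.
U+4F5B: 3-byte form → E4 BD 9B.
U+E1103: 4-byte form → F3 A1 84 83.
U+101346: 4-byte form → F4 81 8D 86.
U+97FDB: 4-byte form → F2 97 BF 9B.
U+D5BD: 3-byte form → ED 96 BD.
U+09A1: 3-byte form → E0 A6 A1.
U+5EEC: 3-byte form → E5 BB AC.
Concatenated (27 bytes): E1 82 AD E4 BD 9B F3 A1 84 83 F4 81 8D 86 F2 97 BF 9B ED 96 BD E0 A6 A1 E5 BB AC.

E1 82 AD E4 BD 9B F3 A1 84 83 F4 81 8D 86 F2 97 BF 9B ED 96 BD E0 A6 A1 E5 BB AC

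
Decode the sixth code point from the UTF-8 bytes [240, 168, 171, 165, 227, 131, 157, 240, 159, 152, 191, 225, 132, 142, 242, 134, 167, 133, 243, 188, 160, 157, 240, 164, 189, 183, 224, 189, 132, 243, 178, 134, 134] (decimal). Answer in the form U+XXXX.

Offset 0: leading byte 0xF0 = 11110000 → 4-byte char #1 = F0 A8 AB A5.
Offset 4: leading byte 0xE3 = 11100011 → 3-byte char #2 = E3 83 9D.
Offset 7: leading byte 0xF0 = 11110000 → 4-byte char #3 = F0 9F 98 BF.
Offset 11: leading byte 0xE1 = 11100001 → 3-byte char #4 = E1 84 8E.
Offset 14: leading byte 0xF2 = 11110010 → 4-byte char #5 = F2 86 A7 85.
Offset 18: leading byte 0xF3 = 11110011 → 4-byte char #6 = F3 BC A0 9D.
Leading byte 0xF3 = 11110011 matches 11110xxx → 4-byte sequence.
Byte 1: 0xF3 = 11110011, payload 011 (3 bits).
Byte 2: 0xBC = 10111100 (10xxxxxx ✓), payload 111100.
Byte 3: 0xA0 = 10100000 (10xxxxxx ✓), payload 100000.
Byte 4: 0x9D = 10011101 (10xxxxxx ✓), payload 011101.
Concatenate: 011111100100000011101 = 0xFC81D (21 bits → U+FC81D).

U+FC81D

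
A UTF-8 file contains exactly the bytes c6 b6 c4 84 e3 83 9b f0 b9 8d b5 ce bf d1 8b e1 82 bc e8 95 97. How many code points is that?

Byte at offset 0: 0xC6 = 11000110 → 2-byte char (#1). Advance 2.
Byte at offset 2: 0xC4 = 11000100 → 2-byte char (#2). Advance 2.
Byte at offset 4: 0xE3 = 11100011 → 3-byte char (#3). Advance 3.
Byte at offset 7: 0xF0 = 11110000 → 4-byte char (#4). Advance 4.
Byte at offset 11: 0xCE = 11001110 → 2-byte char (#5). Advance 2.
Byte at offset 13: 0xD1 = 11010001 → 2-byte char (#6). Advance 2.
Byte at offset 15: 0xE1 = 11100001 → 3-byte char (#7). Advance 3.
Byte at offset 18: 0xE8 = 11101000 → 3-byte char (#8). Advance 3.
Reached end at offset 21 after 8 code points.

8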